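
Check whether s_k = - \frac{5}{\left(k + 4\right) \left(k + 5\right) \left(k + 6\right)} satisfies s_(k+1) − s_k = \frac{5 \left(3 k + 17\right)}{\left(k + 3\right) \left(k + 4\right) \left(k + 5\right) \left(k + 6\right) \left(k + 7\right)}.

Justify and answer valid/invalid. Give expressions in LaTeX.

Invalid: residual - \frac{40}{k^{5} + 25 k^{4} + 245 k^{3} + 1175 k^{2} + 2754 k + 2520} ≠ 0.

s_(k+1) = -5/((k + 5)*(k + 6)*(k + 7))
s_(k+1) − s_k = 15/((k + 4)*(k + 5)*(k + 6)*(k + 7))
(s_(k+1) − s_k) − t_k = -40/((k + 3)*(k + 4)*(k + 5)*(k + 6)*(k + 7))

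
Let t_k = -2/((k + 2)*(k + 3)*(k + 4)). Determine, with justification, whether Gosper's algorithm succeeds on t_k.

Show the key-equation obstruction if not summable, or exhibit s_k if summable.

The ratio is (k + 2)/(k + 5).
Factor: A=k + 2; B=k + 5; C=1.
Solve (k + 2)·f(k+1) − (k + 4)·f(k) = 1.
Degrees (1,1,0) ⇒ d ≤ 2.
Coefficient equations give f(k) = k*(k + 5)/12.
R(k) = B(k−1)·f(k)/C(k) = k*(k + 4)*(k + 5)/12; s_k = R·t_k = k*(-k - 5)/(6*(k + 2)*(k + 3)).
Δs = -2/(k**3 + 9*k**2 + 26*k + 24), as required.

Yes. s_k = k*(-k - 5)/(6*(k + 2)*(k + 3)).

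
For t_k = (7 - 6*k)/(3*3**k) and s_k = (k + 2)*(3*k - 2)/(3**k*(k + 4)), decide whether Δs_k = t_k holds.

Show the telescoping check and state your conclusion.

s_(k+1) = (k + 3)*(3*k + 1)/(3*3**k*(k + 5))
s_(k+1) − s_k = (-6*k**3 - 35*k**2 - 5*k + 72)/(3*3**k*(k**2 + 9*k + 20))
(s_(k+1) − s_k) − t_k = 4*(3*k**2 + 13*k - 17)/(3*3**k*(k**2 + 9*k + 20))

Invalid: residual 4*(3*k**2 + 13*k - 17)/(3*3**k*(k**2 + 9*k + 20)) ≠ 0.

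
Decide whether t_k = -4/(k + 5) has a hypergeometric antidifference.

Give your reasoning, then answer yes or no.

t_(k+1)/t_k = (k + 5)/(k + 6).
Gosper form: A/B · C(k+1)/C(k) with A=k + 5, B=k + 6, C=1.
Need (k + 5)·f(k+1) − (k + 5)·f(k) = 1.
From deg A=1, deg B=1, deg C=0: d=0.
f = c0 ⇒ A·f(k+1) − B(k−1)·f(k) − C = -1. The system {-1 = 0} is inconsistent; no antidifference.

No. Not Gosper-summable.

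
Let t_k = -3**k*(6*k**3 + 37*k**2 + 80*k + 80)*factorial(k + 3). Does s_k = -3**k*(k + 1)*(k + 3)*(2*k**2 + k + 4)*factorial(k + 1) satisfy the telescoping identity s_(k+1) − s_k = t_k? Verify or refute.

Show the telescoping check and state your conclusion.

s_(k+1) = -3**(k + 1)*(k + 2)*(k + 4)*(2*k**2 + 5*k + 7)*factorial(k + 2)
s_(k+1) − s_k = -3**k*(6*k**5 + 61*k**4 + 252*k**3 + 550*k**2 + 641*k + 324)*factorial(k + 1)
(s_(k+1) − s_k) − t_k = 3**k*(6*k**4 + 49*k**3 + 152*k**2 + 239*k + 156)*factorial(k + 1)

Invalid: residual 3**k*(6*k**4 + 49*k**3 + 152*k**2 + 239*k + 156)*factorial(k + 1) ≠ 0.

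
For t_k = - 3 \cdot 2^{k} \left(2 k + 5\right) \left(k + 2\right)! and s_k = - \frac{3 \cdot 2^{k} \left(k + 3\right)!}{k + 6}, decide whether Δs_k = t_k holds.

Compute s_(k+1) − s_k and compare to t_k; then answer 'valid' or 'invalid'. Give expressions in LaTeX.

Invalid: residual \frac{9 \cdot 2^{k} \left(2 k^{2} + 17 k + 29\right) \left(k + 2\right)!}{\left(k + 6\right) \left(k + 7\right)} ≠ 0.

s_(k+1) = -6*2**k*factorial(k + 4)/(k + 7)
s_(k+1) − s_k = -3*2**k*(2*k**2 + 19*k + 41)*factorial(k + 3)/((k + 6)*(k + 7))
(s_(k+1) − s_k) − t_k = 9*2**k*(2*k**2 + 17*k + 29)*factorial(k + 2)/((k + 6)*(k + 7))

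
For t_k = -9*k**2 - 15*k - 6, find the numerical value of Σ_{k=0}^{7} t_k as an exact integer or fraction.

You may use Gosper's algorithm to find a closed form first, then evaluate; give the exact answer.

Compute t_(k+1)/t_k: get (3*k**2 + 11*k + 10)/(3*k**2 + 5*k + 2).
Normal form (A,B,C) = (1, 1, k**2 + 5*k/3 + 2/3).
Need (1)·f(k+1) − (1)·f(k) = k**2 + 5*k/3 + 2/3.
d = 3 from the (0,0,2) case.
Solve for f: f(k) = k**2*(k + 1)/3 (degree 3 ≤ 3).
So s_k = (B(k−1)f/C)·t_k = (k**2/(3*k + 2))·t_k = 3*k**2*(-k - 1).
Check: Δs_k = -9*k**2 - 15*k - 6. ✓
Telescoping: Σ = s_(8) − s_(0) = -1728 − (0) = -1728.

Σ = -1728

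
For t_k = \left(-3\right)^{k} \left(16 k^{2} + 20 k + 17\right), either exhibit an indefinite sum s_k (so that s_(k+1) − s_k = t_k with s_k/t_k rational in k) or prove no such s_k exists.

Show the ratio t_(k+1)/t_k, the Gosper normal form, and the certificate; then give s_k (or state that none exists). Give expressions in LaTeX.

r(k) = 3*(-16*k**2 - 52*k - 53)/(16*k**2 + 20*k + 17) after simplifying.
Factor: A=-3; B=1; C=k**2 + 5*k/4 + 17/16.
Solve (-3)·f(k+1) − (1)·f(k) = k**2 + 5*k/4 + 17/16.
deg f ≤ 2 (via 0,0,2).
A polynomial solution: f(k) = -(4*k**2 - k + 2)/16.
Then R = B(k−1)f/C = -(4*k**2 - k + 2)/(16*k**2 + 20*k + 17), so s_k = R(k)·t_k = (-3)**k*(-4*k**2 + k - 2).
Verify: (-3)**k*(16*k**2 + 20*k + 17) matches t_k.

s_k = \left(-3\right)^{k} \left(- 4 k^{2} + k - 2\right)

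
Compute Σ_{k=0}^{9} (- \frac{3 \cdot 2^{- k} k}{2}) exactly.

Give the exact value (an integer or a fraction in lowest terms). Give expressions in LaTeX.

Σ = -3039/1024

Compute t_(k+1)/t_k: get (k + 1)/(2*k).
Take A(k)=1/2, B(k)=1, C(k)=k.
Need (1/2)·f(k+1) − (1)·f(k) = k.
Bound: deg f ≤ 1.
Solve for f: f(k) = -2*(k + 1) (degree 1 ≤ 1).
So s_k = (B(k−1)f/C)·t_k = (-2*(k + 1)/k)·t_k = 3*(k + 1)/2**k.
Verify: -3*k/(2*2**k) matches t_k.
Evaluate s at k=10 and k=0: 33/1024 and 3; difference -3039/1024.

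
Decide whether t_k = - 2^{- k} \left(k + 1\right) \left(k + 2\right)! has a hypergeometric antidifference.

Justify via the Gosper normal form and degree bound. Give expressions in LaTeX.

Yes. s_k = - 2^{1 - k} \left(k + 2\right)!.

Step 1: r(k) = (k + 2)*(k + 3)/(2*(k + 1)).
So A=k/2 + 3/2 and B=1, with C=k + 1.
f must satisfy (k/2 + 3/2)·f(k+1) − (1)·f(k) = k + 1.
Bound: deg f ≤ 0.
A polynomial solution: f(k) = 2.
R(k) = B(k−1)·f(k)/C(k) = 2/(k + 1); s_k = R·t_k = -2**(1 - k)*factorial(k + 2).
Verify: -(k + 1)*factorial(k + 2)/2**k matches t_k.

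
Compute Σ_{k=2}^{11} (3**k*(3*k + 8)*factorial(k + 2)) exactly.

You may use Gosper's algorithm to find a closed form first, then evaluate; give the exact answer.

r(k) = 3*(k + 3)*(3*k + 11)/(3*k + 8) after simplifying.
Normal form (A,B,C) = (3*k + 9, 1, k + 8/3).
f must satisfy (3*k + 9)·f(k+1) − (1)·f(k) = k + 8/3.
deg f ≤ 0 (via 1,0,1).
Solve for f: f(k) = 1/3 (degree 0 ≤ 0).
So s_k = (B(k−1)f/C)·t_k = (1/(3*k + 8))·t_k = 3**k*factorial(k + 2).
Check: Δs_k = 3**k*(3*k + 8)*factorial(k + 2). ✓
Sum = s_(12) − s_(2); s_(12) = 46330118253619200, s_(2) = 216 ⇒ 46330118253618984.

Σ = 46330118253618984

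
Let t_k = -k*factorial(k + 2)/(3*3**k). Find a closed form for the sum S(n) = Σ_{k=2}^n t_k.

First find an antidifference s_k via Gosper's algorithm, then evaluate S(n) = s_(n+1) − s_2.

Step 1: r(k) = (k + 1)*(k + 3)/(3*k).
Factor: A=k/3 + 1; B=1; C=k.
f must satisfy (k/3 + 1)·f(k+1) − (1)·f(k) = k.
deg f ≤ 0 (via 1,0,1).
Coefficient equations give f(k) = 3.
Get s_k = R·t_k = -factorial(k + 2)/3**k with R(k) = B(k−1)f(k)/C(k) = 3/k.
Check: Δs_k = -k*factorial(k + 2)/(3*3**k). ✓
Evaluate: s_(n+1) = -3**(-n - 1)*factorial(n + 3); subtract s_(2) = -8/3 ⇒ S(n) = 8/3 - factorial(n + 3)/(3*3**n).

S(n) = 8/3 - factorial(n + 3)/(3*3**n)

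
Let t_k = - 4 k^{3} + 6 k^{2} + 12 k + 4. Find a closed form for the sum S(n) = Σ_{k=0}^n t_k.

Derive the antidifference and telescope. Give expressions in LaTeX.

S(n) = - n^{4} + 8 n^{2} + 11 n + 4

r(k) = (2*k**3 + 3*k**2 - 6*k - 9)/(2*k**3 - 3*k**2 - 6*k - 2) after simplifying.
Take A(k)=1, B(k)=1, C(k)=k**3 - 3*k**2/2 - 3*k - 1.
Set up (1)·f(k+1) − (1)·f(k) − (k**3 - 3*k**2/2 - 3*k - 1) = 0.
d = 4 from the (0,0,3) case.
Solving with deg f ≤ 4: f(k) = k*(k**3 - 4*k**2 - 2*k + 1)/4.
So s_k = (B(k−1)f/C)·t_k = (k*(k**3 - 4*k**2 - 2*k + 1)/(2*(2*k + 1)*(k**2 - 2*k - 2)))·t_k = k*(-k**3 + 4*k**2 + 2*k - 1).
Verify: -4*k**3 + 6*k**2 + 12*k + 4 matches t_k.
s_(n+1) = -n**4 + 8*n**2 + 11*n + 4 and s_(0) = 0, so S(n) = -n**4 + 8*n**2 + 11*n + 4.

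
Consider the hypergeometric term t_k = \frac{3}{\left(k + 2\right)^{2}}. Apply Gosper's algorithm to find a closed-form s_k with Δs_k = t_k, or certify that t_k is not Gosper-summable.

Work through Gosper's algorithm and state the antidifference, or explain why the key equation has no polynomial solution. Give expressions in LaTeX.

Compute t_(k+1)/t_k: get (k + 2)**2/(k + 3)**2.
Gosper form: A/B · C(k+1)/C(k) with A=k**2 + 4*k + 4, B=k**2 + 6*k + 9, C=1.
Solve (k**2 + 4*k + 4)·f(k+1) − (k**2 + 4*k + 4)·f(k) = 1.
From deg A=2, deg B=2, deg C=0: d=0.
Write f(k) = c0. Then LHS − RHS = -1, requiring -1 = 0: contradictory. No certificate.

none — t_k is not Gosper-summable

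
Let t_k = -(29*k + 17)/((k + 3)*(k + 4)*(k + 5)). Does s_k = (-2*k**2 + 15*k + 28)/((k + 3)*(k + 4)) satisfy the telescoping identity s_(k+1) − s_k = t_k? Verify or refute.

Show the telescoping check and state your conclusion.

s_(k+1) = (15*k - 2*(k + 1)**2 + 43)/((k + 4)*(k + 5))
s_(k+1) − s_k = (-29*k - 17)/(k**3 + 12*k**2 + 47*k + 60)
(s_(k+1) − s_k) − t_k = 0

Valid: the claim telescopes to t_k.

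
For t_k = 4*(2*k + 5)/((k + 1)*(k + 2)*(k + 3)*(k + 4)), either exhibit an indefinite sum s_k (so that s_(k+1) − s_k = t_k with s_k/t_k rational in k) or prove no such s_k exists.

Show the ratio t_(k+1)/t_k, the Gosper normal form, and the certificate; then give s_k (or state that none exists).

s_k = 4*k*(k + 4)/(3*(k**2 + 4*k + 3))

r(k) = (k + 1)*(2*k + 7)/((k + 5)*(2*k + 5)) after simplifying.
Factor: A=k + 1; B=k + 5; C=k + 5/2.
Need (k + 1)·f(k+1) − (k + 4)·f(k) = k + 5/2.
From deg A=1, deg B=1, deg C=1: d=3.
Solve for f: f(k) = k*(k + 2)*(k + 4)/6 (degree 3 ≤ 3).
Get s_k = R·t_k = 4*k*(k + 4)/(3*(k**2 + 4*k + 3)) with R(k) = B(k−1)f(k)/C(k) = k*(k + 2)*(k + 4)**2/(3*(2*k + 5)).
s_(k+1) − s_k = 4*(2*k + 5)/(k**4 + 10*k**3 + 35*k**2 + 50*k + 24) = t_k.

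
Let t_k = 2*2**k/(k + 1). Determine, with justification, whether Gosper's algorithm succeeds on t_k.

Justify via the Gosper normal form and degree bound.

Compute t_(k+1)/t_k: get 2*(k + 1)/(k + 2).
So A=2*k + 2 and B=k + 2, with C=1.
Need (2*k + 2)·f(k+1) − (k + 1)·f(k) = 1.
deg f ≤ -1 (via 1,1,0).
deg f ≤ -1 is impossible — no certificate.

No — negative degree bound, so no certificate f.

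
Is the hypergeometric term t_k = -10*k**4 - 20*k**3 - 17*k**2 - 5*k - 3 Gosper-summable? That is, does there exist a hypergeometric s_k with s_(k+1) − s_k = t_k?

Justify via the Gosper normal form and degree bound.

r(k) = (10*k**4 + 60*k**3 + 137*k**2 + 139*k + 55)/(10*k**4 + 20*k**3 + 17*k**2 + 5*k + 3) after simplifying.
Factor: A=1; B=1; C=k**4 + 2*k**3 + 17*k**2/10 + k/2 + 3/10.
Solve (1)·f(k+1) − (1)·f(k) = k**4 + 2*k**3 + 17*k**2/10 + k/2 + 3/10.
d = 5 from the (0,0,4) case.
Solve for f: f(k) = k*(2*k**4 - k**2 - k + 3)/10 (degree 5 ≤ 5).
So s_k = (B(k−1)f/C)·t_k = (k*(2*k**4 - k**2 - k + 3)/(10*k**4 + 20*k**3 + 17*k**2 + 5*k + 3))·t_k = k*(-2*k**4 + k**2 + k - 3).
s_(k+1) − s_k = -10*k**4 - 20*k**3 - 17*k**2 - 5*k - 3 = t_k.

Yes. s_k = k*(-2*k**4 + k**2 + k - 3).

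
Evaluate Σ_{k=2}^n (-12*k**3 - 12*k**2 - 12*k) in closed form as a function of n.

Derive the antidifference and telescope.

S(n) = -3*n**4 - 10*n**3 - 15*n**2 - 8*n + 36

t_(k+1)/t_k = (k + (k + 1)**3 + (k + 1)**2 + 1)/(k*(k**2 + k + 1)).
Take A(k)=1, B(k)=1, C(k)=k**3 + k**2 + k.
f must satisfy (1)·f(k+1) − (1)·f(k) = k**3 + k**2 + k.
Degrees (0,0,3) ⇒ d ≤ 4.
Solving with deg f ≤ 4: f(k) = k*(k - 1)*(3*k**2 + k + 4)/12.
Certificate R = B(k−1)f/C = (k - 1)*(3*k**2 + k + 4)/(12*(k**2 + k + 1)) gives s_k = k*(-3*k**3 + 2*k**2 - 3*k + 4).
Verify: 12*k*(-k**2 - k - 1) matches t_k.
Telescope: S(n) = s_(n+1) − s_(2) = n*(-3*n**3 - 10*n**2 - 15*n - 8) − (-36) = -3*n**4 - 10*n**3 - 15*n**2 - 8*n + 36.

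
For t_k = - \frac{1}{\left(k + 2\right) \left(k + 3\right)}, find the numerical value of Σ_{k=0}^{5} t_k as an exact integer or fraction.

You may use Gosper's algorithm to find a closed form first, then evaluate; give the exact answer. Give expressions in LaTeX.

Ratio r(k) = (k + 2)/(k + 4).
Normal form (A,B,C) = (k + 2, k + 4, 1).
Set up (k + 2)·f(k+1) − (k + 3)·f(k) − (1) = 0.
From deg A=1, deg B=1, deg C=0: d=1.
Solve for f: f(k) = k/2 (degree 1 ≤ 1).
Certificate R = B(k−1)f/C = k*(k + 3)/2 gives s_k = -k/(2*k + 4).
Verify: -1/(k**2 + 5*k + 6) matches t_k.
Sum = s_(6) − s_(0); s_(6) = -3/8, s_(0) = 0 ⇒ -3/8.

Σ = -3/8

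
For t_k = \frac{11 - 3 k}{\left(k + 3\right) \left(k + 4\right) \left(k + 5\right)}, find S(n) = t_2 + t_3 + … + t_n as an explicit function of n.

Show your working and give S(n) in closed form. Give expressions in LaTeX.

S(n) = \frac{- n^{2} + 9 n - 8}{6 \left(n^{2} + 9 n + 20\right)}

The ratio is (k + 3)*(3*k - 8)/((k + 6)*(3*k - 11)).
Take A(k)=k + 3, B(k)=k + 6, C(k)=k - 11/3.
Need (k + 3)·f(k+1) − (k + 5)·f(k) = k - 11/3.
deg f ≤ 2 (via 1,1,1).
A polynomial solution: f(k) = -k*(k + 43)/36.
So s_k = (B(k−1)f/C)·t_k = (-k*(k + 5)*(k + 43)/(12*(3*k - 11)))·t_k = k*(k + 43)/(12*(k + 3)*(k + 4)).
Check: Δs_k = (11 - 3*k)/(k**3 + 12*k**2 + 47*k + 60). ✓
Evaluate: s_(n+1) = (n**2 + 45*n + 44)/(12*(n**2 + 9*n + 20)); subtract s_(2) = 1/4 ⇒ S(n) = (-n**2 + 9*n - 8)/(6*(n**2 + 9*n + 20)).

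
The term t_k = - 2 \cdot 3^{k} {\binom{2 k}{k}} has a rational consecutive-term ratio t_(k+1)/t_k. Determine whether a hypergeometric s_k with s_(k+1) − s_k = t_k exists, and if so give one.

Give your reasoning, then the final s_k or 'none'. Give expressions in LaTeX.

Step 1: r(k) = 6*(2*k + 1)/(k + 1).
Factor: A=12*k + 6; B=k + 1; C=1.
f must satisfy (12*k + 6)·f(k+1) − (k)·f(k) = 1.
From deg A=1, deg B=1, deg C=0: d=-1.
deg f ≤ -1 is impossible — no certificate.

no hypergeometric antidifference exists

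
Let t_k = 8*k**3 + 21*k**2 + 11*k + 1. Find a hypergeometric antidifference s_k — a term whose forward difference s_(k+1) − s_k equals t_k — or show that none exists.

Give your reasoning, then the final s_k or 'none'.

s_k = k*(2*k**3 + 3*k**2 - 3*k - 1)

Step 1: r(k) = (8*k**3 + 45*k**2 + 77*k + 41)/(8*k**3 + 21*k**2 + 11*k + 1).
So A=1 and B=1, with C=k**3 + 21*k**2/8 + 11*k/8 + 1/8.
Solve (1)·f(k+1) − (1)·f(k) = k**3 + 21*k**2/8 + 11*k/8 + 1/8.
d = 4 from the (0,0,3) case.
Solving with deg f ≤ 4: f(k) = k*(2*k**3 + 3*k**2 - 3*k - 1)/8.
Certificate R = B(k−1)f/C = k*(2*k**3 + 3*k**2 - 3*k - 1)/(8*k**3 + 21*k**2 + 11*k + 1) gives s_k = k*(2*k**3 + 3*k**2 - 3*k - 1).
s_(k+1) − s_k = 8*k**3 + 21*k**2 + 11*k + 1 = t_k.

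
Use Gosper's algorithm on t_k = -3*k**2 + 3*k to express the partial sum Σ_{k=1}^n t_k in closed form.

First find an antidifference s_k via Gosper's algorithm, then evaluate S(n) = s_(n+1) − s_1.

S(n) = -n**3 + n

Step 1: r(k) = (k + 1)/(k - 1).
Take A(k)=1, B(k)=1, C(k)=k**2 - k.
Set up (1)·f(k+1) − (1)·f(k) − (k**2 - k) = 0.
From deg A=0, deg B=0, deg C=2: d=3.
A polynomial solution: f(k) = k*(k - 2)*(k - 1)/3.
So s_k = (B(k−1)f/C)·t_k = ((k - 2)/3)·t_k = k*(-k**2 + 3*k - 2).
Verify: 3*k*(1 - k) matches t_k.
Telescope: S(n) = s_(n+1) − s_(1) = -n**3 + n − (0) = -n**3 + n.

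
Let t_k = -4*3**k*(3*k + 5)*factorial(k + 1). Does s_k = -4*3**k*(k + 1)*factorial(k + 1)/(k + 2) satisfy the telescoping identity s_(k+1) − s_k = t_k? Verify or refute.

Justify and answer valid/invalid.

s_(k+1) = -12*3**k*(k + 2)*factorial(k + 2)/(k + 3)
s_(k+1) − s_k = -4*3**k*(3*k**3 + 17*k**2 + 32*k + 21)*factorial(k + 1)/((k + 2)*(k + 3))
(s_(k+1) − s_k) − t_k = 4*3**k*(3*k**2 + 11*k + 9)*factorial(k + 1)/((k + 2)*(k + 3))

Invalid: residual 4*3**k*(3*k**2 + 11*k + 9)*factorial(k + 1)/((k + 2)*(k + 3)) ≠ 0.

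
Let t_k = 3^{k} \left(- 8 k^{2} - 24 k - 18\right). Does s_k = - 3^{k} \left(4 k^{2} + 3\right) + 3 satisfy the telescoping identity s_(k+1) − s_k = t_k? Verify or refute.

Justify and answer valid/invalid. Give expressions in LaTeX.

s_(k+1) = -3*3**k*(4*(k + 1)**2 + 3) + 3
s_(k+1) − s_k = 3**k*(-8*k**2 - 24*k - 18)
(s_(k+1) − s_k) − t_k = 0

Valid — Δs_k = t_k.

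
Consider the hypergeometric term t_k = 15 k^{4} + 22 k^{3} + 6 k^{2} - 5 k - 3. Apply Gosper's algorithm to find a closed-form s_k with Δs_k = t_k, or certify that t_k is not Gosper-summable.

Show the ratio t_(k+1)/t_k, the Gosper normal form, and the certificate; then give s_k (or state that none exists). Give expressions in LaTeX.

r(k) = (15*k**4 + 82*k**3 + 162*k**2 + 133*k + 35)/(15*k**4 + 22*k**3 + 6*k**2 - 5*k - 3) after simplifying.
A = 1, B = 1, C = k**4 + 22*k**3/15 + 2*k**2/5 - k/3 - 1/5.
f must satisfy (1)·f(k+1) − (1)·f(k) = k**4 + 22*k**3/15 + 2*k**2/5 - k/3 - 1/5.
Bound: deg f ≤ 5.
Match coefficients ⇒ f(k) = k**3*(3*k**2 - 2*k - 4)/15.
So s_k = (B(k−1)f/C)·t_k = (k**3*(3*k**2 - 2*k - 4)/(15*k**4 + 22*k**3 + 6*k**2 - 5*k - 3))·t_k = k**3*(3*k**2 - 2*k - 4).
s_(k+1) − s_k = 15*k**4 + 22*k**3 + 6*k**2 - 5*k - 3 = t_k.

s_k = k^{3} \left(3 k^{2} - 2 k - 4\right)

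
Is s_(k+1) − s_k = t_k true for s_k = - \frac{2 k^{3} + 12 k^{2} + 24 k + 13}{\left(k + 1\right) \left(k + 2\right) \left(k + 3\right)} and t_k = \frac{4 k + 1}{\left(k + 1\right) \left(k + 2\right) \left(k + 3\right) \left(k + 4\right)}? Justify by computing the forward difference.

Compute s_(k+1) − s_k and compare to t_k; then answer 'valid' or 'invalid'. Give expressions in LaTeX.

s_(k+1) = (-24*k - 2*(k + 1)**3 - 12*(k + 1)**2 - 37)/((k + 2)*(k + 3)*(k + 4))
s_(k+1) − s_k = (4*k + 1)/(k**4 + 10*k**3 + 35*k**2 + 50*k + 24)
(s_(k+1) − s_k) − t_k = 0

valid; difference matches t_k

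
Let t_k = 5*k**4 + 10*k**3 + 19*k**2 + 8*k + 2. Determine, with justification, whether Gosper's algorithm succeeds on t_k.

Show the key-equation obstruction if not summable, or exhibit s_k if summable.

Step 1: r(k) = (5*k**4 + 30*k**3 + 79*k**2 + 96*k + 44)/(5*k**4 + 10*k**3 + 19*k**2 + 8*k + 2).
Take A(k)=1, B(k)=1, C(k)=k**4 + 2*k**3 + 19*k**2/5 + 8*k/5 + 2/5.
Set up (1)·f(k+1) − (1)·f(k) − (k**4 + 2*k**3 + 19*k**2/5 + 8*k/5 + 2/5) = 0.
From deg A=0, deg B=0, deg C=4: d=5.
Match coefficients ⇒ f(k) = k*(k**4 + 3*k**2 - 3*k + 1)/5.
Then R = B(k−1)f/C = k*(k**4 + 3*k**2 - 3*k + 1)/(5*k**4 + 10*k**3 + 19*k**2 + 8*k + 2), so s_k = R(k)·t_k = k*(k**4 + 3*k**2 - 3*k + 1).
Δs = 5*k**4 + 10*k**3 + 19*k**2 + 8*k + 2, as required.

Yes. s_k = k*(k**4 + 3*k**2 - 3*k + 1).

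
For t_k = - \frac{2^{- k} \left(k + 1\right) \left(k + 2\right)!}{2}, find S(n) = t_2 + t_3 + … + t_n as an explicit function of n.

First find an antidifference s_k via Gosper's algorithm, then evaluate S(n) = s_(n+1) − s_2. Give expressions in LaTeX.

S(n) = 6 - \frac{2^{- n} \left(n + 3\right)!}{2}

Ratio r(k) = (k + 2)*(k + 3)/(2*(k + 1)).
A = k/2 + 3/2, B = 1, C = k + 1.
Need (k/2 + 3/2)·f(k+1) − (1)·f(k) = k + 1.
d = 0 from the (1,0,1) case.
Solve for f: f(k) = 2 (degree 0 ≤ 0).
Get s_k = R·t_k = -factorial(k + 2)/2**k with R(k) = B(k−1)f(k)/C(k) = 2/(k + 1).
Verify: -(k + 1)*factorial(k + 2)/(2*2**k) matches t_k.
Σ_(k=2)^n t_k = s_(n+1) − s_(2) = (-2**(-n - 1)*factorial(n + 3)) − (-6), i.e. 6 - factorial(n + 3)/(2*2**n).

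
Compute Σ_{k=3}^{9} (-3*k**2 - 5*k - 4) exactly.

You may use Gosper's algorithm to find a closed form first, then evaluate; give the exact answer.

Step 1: r(k) = (3*k**2 + 11*k + 12)/(3*k**2 + 5*k + 4).
A = 1, B = 1, C = k**2 + 5*k/3 + 4/3.
Set up (1)·f(k+1) − (1)·f(k) − (k**2 + 5*k/3 + 4/3) = 0.
Degrees (0,0,2) ⇒ d ≤ 3.
Match coefficients ⇒ f(k) = k*(k**2 + k + 2)/3.
Then R = B(k−1)f/C = k*(k**2 + k + 2)/(3*k**2 + 5*k + 4), so s_k = R(k)·t_k = k*(-k**2 - k - 2).
Check: Δs_k = -3*k**2 - 5*k - 4. ✓
Telescoping: Σ = s_(10) − s_(3) = -1120 − (-42) = -1078.

Σ = -1078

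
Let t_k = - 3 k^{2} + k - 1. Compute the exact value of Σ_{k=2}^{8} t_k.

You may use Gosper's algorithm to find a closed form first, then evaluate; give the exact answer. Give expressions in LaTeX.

Ratio r(k) = (-k + 3*(k + 1)**2)/(3*k**2 - k + 1).
Take A(k)=1, B(k)=1, C(k)=k**2 - k/3 + 1/3.
f must satisfy (1)·f(k+1) − (1)·f(k) = k**2 - k/3 + 1/3.
d = 3 from the (0,0,2) case.
Solve for f: f(k) = k*(k**2 - 2*k + 2)/3 (degree 3 ≤ 3).
R(k) = B(k−1)·f(k)/C(k) = k*(k**2 - 2*k + 2)/(3*k**2 - k + 1); s_k = R·t_k = k*(-k**2 + 2*k - 2).
Verify: -3*k**2 + k - 1 matches t_k.
Σ_(k=2)^(8) t_k = s_(9) − s_(2) = -585 − (-4) = -581.

Σ = -581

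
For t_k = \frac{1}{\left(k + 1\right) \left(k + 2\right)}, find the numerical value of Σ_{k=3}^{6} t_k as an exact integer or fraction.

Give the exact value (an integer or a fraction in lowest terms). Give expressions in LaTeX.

Step 1: r(k) = (k + 1)/(k + 3).
Gosper form: A/B · C(k+1)/C(k) with A=k + 1, B=k + 3, C=1.
f must satisfy (k + 1)·f(k+1) − (k + 2)·f(k) = 1.
deg f ≤ 1 (via 1,1,0).
Solve for f: f(k) = k (degree 1 ≤ 1).
Get s_k = R·t_k = k/(k + 1) with R(k) = B(k−1)f(k)/C(k) = k*(k + 2).
Δs = 1/(k**2 + 3*k + 2), as required.
Σ_(k=3)^(6) t_k = s_(7) − s_(3) = 7/8 − (3/4) = 1/8.

Σ = 1/8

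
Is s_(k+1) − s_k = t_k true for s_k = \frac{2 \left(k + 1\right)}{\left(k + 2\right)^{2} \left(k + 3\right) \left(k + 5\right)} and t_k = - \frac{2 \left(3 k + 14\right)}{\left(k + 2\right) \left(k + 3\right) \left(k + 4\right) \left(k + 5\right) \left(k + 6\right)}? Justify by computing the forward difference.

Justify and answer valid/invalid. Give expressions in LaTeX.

s_(k+1) = 2*(k + 2)/((k + 3)**2*(k + 4)*(k + 6))
s_(k+1) − s_k = 2*(-(k + 1)*(k + 3)*(k + 4)*(k + 6) + (k + 2)**3*(k + 5))/((k + 2)**2*(k + 3)**2*(k + 4)*(k + 5)*(k + 6))
(s_(k+1) − s_k) − t_k = 4*(2*k**2 + 15*k + 26)/(k**7 + 25*k**6 + 261*k**5 + 1475*k**4 + 4874*k**3 + 9420*k**2 + 9864*k + 4320)

Invalid: residual \frac{4 \left(2 k^{2} + 15 k + 26\right)}{k^{7} + 25 k^{6} + 261 k^{5} + 1475 k^{4} + 4874 k^{3} + 9420 k^{2} + 9864 k + 4320} ≠ 0.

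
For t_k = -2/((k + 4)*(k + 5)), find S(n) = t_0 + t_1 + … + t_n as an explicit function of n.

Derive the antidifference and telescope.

S(n) = (-n - 1)/(2*(n + 5))

Step 1: r(k) = (k + 4)/(k + 6).
A = k + 4, B = k + 6, C = 1.
Need (k + 4)·f(k+1) − (k + 5)·f(k) = 1.
deg f ≤ 1 (via 1,1,0).
Solve for f: f(k) = k/4 (degree 1 ≤ 1).
R(k) = B(k−1)·f(k)/C(k) = k*(k + 5)/4; s_k = R·t_k = -k/(2*k + 8).
s_(k+1) − s_k = -2/(k**2 + 9*k + 20) = t_k.
Evaluate: s_(n+1) = (-n - 1)/(2*(n + 5)); subtract s_(0) = 0 ⇒ S(n) = (-n - 1)/(2*(n + 5)).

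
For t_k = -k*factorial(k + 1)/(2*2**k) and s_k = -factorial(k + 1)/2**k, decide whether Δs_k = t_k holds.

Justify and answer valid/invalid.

s_(k+1) = -factorial(k + 2)/(2*2**k)
s_(k+1) − s_k = -k*factorial(k + 1)/(2*2**k)
(s_(k+1) − s_k) − t_k = 0

valid; difference matches t_k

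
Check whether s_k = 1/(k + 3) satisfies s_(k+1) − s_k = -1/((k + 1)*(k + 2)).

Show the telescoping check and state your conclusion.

s_(k+1) = 1/(k + 4)
s_(k+1) − s_k = -1/((k + 3)*(k + 4))
(s_(k+1) − s_k) − t_k = 2*(2*k + 5)/(k**4 + 10*k**3 + 35*k**2 + 50*k + 24)

Invalid: residual 2*(2*k + 5)/(k**4 + 10*k**3 + 35*k**2 + 50*k + 24) ≠ 0.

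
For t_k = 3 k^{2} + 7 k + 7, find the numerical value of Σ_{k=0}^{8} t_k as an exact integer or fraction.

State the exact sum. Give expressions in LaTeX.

Σ = 927

Ratio r(k) = (3*k**2 + 13*k + 17)/(3*k**2 + 7*k + 7).
A = 1, B = 1, C = k**2 + 7*k/3 + 7/3.
Key eq: (1)·f(k+1) = (1)·f(k) + (k**2 + 7*k/3 + 7/3).
Degrees (0,0,2) ⇒ d ≤ 3.
Coefficient equations give f(k) = k*(k**2 + 2*k + 4)/3.
R(k) = B(k−1)·f(k)/C(k) = k*(k**2 + 2*k + 4)/(3*k**2 + 7*k + 7); s_k = R·t_k = k*(k**2 + 2*k + 4).
Verify: 3*k**2 + 7*k + 7 matches t_k.
Evaluate s at k=9 and k=0: 927 and 0; difference 927.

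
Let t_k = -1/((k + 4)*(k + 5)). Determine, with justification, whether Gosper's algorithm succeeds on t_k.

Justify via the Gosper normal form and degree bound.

The ratio is (k + 4)/(k + 6).
So A=k + 4 and B=k + 6, with C=1.
Key eq: (k + 4)·f(k+1) = (k + 5)·f(k) + (1).
From deg A=1, deg B=1, deg C=0: d=1.
A polynomial solution: f(k) = k/4.
So s_k = (B(k−1)f/C)·t_k = (k*(k + 5)/4)·t_k = -k/(4*k + 16).
Verify: -1/(k**2 + 9*k + 20) matches t_k.

Yes. s_k = -k/(4*k + 16).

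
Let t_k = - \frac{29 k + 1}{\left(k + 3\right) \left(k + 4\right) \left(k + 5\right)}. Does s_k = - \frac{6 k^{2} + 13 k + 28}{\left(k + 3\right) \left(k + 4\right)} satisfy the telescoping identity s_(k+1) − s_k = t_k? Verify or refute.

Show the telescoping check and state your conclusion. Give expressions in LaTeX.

valid (s_(k+1) − s_k reduces to t_k)

s_(k+1) = (-13*k - 6*(k + 1)**2 - 41)/((k + 4)*(k + 5))
s_(k+1) − s_k = (-29*k - 1)/(k**3 + 12*k**2 + 47*k + 60)
(s_(k+1) − s_k) − t_k = 0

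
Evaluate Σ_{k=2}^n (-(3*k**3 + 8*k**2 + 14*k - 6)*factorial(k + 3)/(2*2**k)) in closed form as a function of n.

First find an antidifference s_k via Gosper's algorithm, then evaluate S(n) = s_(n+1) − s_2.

Compute t_(k+1)/t_k: get (3*k**4 + 29*k**3 + 107*k**2 + 175*k + 76)/(2*(3*k**3 + 8*k**2 + 14*k - 6)).
Normal form (A,B,C) = (k/2 + 2, 1, k**3 + 8*k**2/3 + 14*k/3 - 2).
Key eq: (k/2 + 2)·f(k+1) = (1)·f(k) + (k**3 + 8*k**2/3 + 14*k/3 - 2).
From deg A=1, deg B=0, deg C=3: d=2.
Match coefficients ⇒ f(k) = 2*(3*k**2 - 4*k - 1)/3.
Then R = B(k−1)f/C = 2*(3*k**2 - 4*k - 1)/(3*k**3 + 8*k**2 + 14*k - 6), so s_k = R(k)·t_k = (-3*k**2 + 4*k + 1)*factorial(k + 3)/2**k.
Verify: -(3*k**3 + 8*k**2 + 14*k - 6)*factorial(k + 3)/(2*2**k) matches t_k.
Evaluate: s_(n+1) = -2**(-n - 1)*(3*n**2 + 2*n - 2)*factorial(n + 4); subtract s_(2) = -90 ⇒ S(n) = 90 - 3*n**2*factorial(n + 4)/(2*2**n) - n*factorial(n + 4)/2**n + factorial(n + 4)/2**n.

S(n) = 90 - 3*n**2*factorial(n + 4)/(2*2**n) - n*factorial(n + 4)/2**n + factorial(n + 4)/2**n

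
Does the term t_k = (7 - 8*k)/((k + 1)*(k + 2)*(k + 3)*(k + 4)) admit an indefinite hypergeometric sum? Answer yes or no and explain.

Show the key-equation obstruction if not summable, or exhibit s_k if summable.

t_(k+1)/t_k = (k + 1)*(8*k + 1)/((k + 5)*(8*k - 7)).
Gosper form: A/B · C(k+1)/C(k) with A=k + 1, B=k + 5, C=k - 7/8.
Solve (k + 1)·f(k+1) − (k + 4)·f(k) = k - 7/8.
Bound: deg f ≤ 3.
Match coefficients ⇒ f(k) = -k*(k**2 + 6*k + 35)/48.
Get s_k = R·t_k = k*(k**2 + 6*k + 35)/(6*(k + 1)*(k + 2)*(k + 3)) with R(k) = B(k−1)f(k)/C(k) = -k*(k + 4)*(k**2 + 6*k + 35)/(6*(8*k - 7)).
Δs = (7 - 8*k)/(k**4 + 10*k**3 + 35*k**2 + 50*k + 24), as required.

Yes. s_k = k*(k**2 + 6*k + 35)/(6*(k + 1)*(k + 2)*(k + 3)).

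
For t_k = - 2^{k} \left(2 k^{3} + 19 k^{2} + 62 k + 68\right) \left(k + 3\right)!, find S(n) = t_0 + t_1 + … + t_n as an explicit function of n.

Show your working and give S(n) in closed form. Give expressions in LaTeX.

t_(k+1)/t_k = 2*(2*k**4 + 33*k**3 + 206*k**2 + 575*k + 604)/(2*k**3 + 19*k**2 + 62*k + 68).
So A=2*k + 8 and B=1, with C=k**3 + 19*k**2/2 + 31*k + 34.
Key eq: (2*k + 8)·f(k+1) = (1)·f(k) + (k**3 + 19*k**2/2 + 31*k + 34).
From deg A=1, deg B=0, deg C=3: d=2.
A polynomial solution: f(k) = (k + 2)**2/2.
R(k) = B(k−1)·f(k)/C(k) = (k + 2)**2/(2*k**3 + 19*k**2 + 62*k + 68); s_k = R·t_k = -2**k*(k + 2)**2*factorial(k + 3).
Verify: -2**k*(2*k**3 + 19*k**2 + 62*k + 68)*factorial(k + 3) matches t_k.
Evaluate: s_(n+1) = -2**(n + 1)*(n + 3)**2*factorial(n + 4); subtract s_(0) = -24 ⇒ S(n) = -2*2**n*n**2*factorial(n + 4) - 12*2**n*n*factorial(n + 4) - 18*2**n*factorial(n + 4) + 24.

S(n) = - 2 \cdot 2^{n} n^{2} \left(n + 4\right)! - 12 \cdot 2^{n} n \left(n + 4\right)! - 18 \cdot 2^{n} \left(n + 4\right)! + 24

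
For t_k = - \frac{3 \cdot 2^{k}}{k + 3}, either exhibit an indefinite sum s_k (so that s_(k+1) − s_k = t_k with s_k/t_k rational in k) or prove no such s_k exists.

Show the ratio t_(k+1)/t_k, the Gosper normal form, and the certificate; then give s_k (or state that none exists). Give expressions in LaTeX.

none — t_k is not Gosper-summable

r(k) = 2*(k + 3)/(k + 4) after simplifying.
So A=2*k + 6 and B=k + 4, with C=1.
Key eq: (2*k + 6)·f(k+1) = (k + 3)·f(k) + (1).
Bound: deg f ≤ -1.
d = -1 < 0 ⇒ no nonzero polynomial f; not summable.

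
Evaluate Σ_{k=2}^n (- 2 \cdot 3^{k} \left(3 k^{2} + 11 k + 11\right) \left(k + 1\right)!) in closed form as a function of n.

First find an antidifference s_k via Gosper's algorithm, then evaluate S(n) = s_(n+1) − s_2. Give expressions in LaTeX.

S(n) = - 6 \cdot 3^{n} n \left(n + 2\right)! - 12 \cdot 3^{n} \left(n + 2\right)! + 324

r(k) = 3*(3*k**3 + 23*k**2 + 59*k + 50)/(3*k**2 + 11*k + 11) after simplifying.
A = 3*k + 6, B = 1, C = k**2 + 11*k/3 + 11/3.
Set up (3*k + 6)·f(k+1) − (1)·f(k) − (k**2 + 11*k/3 + 11/3) = 0.
From deg A=1, deg B=0, deg C=2: d=1.
Coefficient equations give f(k) = (k + 1)/3.
R(k) = B(k−1)·f(k)/C(k) = (k + 1)/(3*k**2 + 11*k + 11); s_k = R·t_k = -2*3**k*(k + 1)*factorial(k + 1).
Check: Δs_k = -2*3**k*(3*k**2 + 11*k + 11)*factorial(k + 1). ✓
Evaluate: s_(n+1) = -6*3**n*(n + 2)*factorial(n + 2); subtract s_(2) = -324 ⇒ S(n) = -6*3**n*n*factorial(n + 2) - 12*3**n*factorial(n + 2) + 324.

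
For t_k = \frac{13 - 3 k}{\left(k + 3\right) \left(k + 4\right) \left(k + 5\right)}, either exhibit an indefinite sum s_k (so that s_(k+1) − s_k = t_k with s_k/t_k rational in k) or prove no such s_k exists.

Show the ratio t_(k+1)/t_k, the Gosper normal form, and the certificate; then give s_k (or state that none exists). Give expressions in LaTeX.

r(k) = (k + 3)*(3*k - 10)/((k + 6)*(3*k - 13)) after simplifying.
Take A(k)=k + 3, B(k)=k + 6, C(k)=k - 13/3.
Key eq: (k + 3)·f(k+1) = (k + 5)·f(k) + (k - 13/3).
Degrees (1,1,1) ⇒ d ≤ 2.
Match coefficients ⇒ f(k) = -k*(k + 25)/18.
Get s_k = R·t_k = k*(k + 25)/(6*(k + 3)*(k + 4)) with R(k) = B(k−1)f(k)/C(k) = -k*(k + 5)*(k + 25)/(6*(3*k - 13)).
Verify: (13 - 3*k)/(k**3 + 12*k**2 + 47*k + 60) matches t_k.

s_k = \frac{k \left(k + 25\right)}{6 \left(k + 3\right) \left(k + 4\right)}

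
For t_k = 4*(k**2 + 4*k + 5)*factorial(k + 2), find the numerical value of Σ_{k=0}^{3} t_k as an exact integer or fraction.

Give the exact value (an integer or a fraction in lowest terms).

t_(k+1)/t_k = (k + 3)*(4*k + (k + 1)**2 + 9)/(k**2 + 4*k + 5).
Take A(k)=k + 3, B(k)=1, C(k)=k**2 + 4*k + 5.
Set up (k + 3)·f(k+1) − (1)·f(k) − (k**2 + 4*k + 5) = 0.
From deg A=1, deg B=0, deg C=2: d=1.
Solving with deg f ≤ 1: f(k) = k + 1.
Get s_k = R·t_k = 4*(k + 1)*factorial(k + 2) with R(k) = B(k−1)f(k)/C(k) = (k + 1)/(k**2 + 4*k + 5).
s_(k+1) − s_k = 4*(k**2 + 4*k + 5)*factorial(k + 2) = t_k.
Sum = s_(4) − s_(0); s_(4) = 14400, s_(0) = 8 ⇒ 14392.

Σ = 14392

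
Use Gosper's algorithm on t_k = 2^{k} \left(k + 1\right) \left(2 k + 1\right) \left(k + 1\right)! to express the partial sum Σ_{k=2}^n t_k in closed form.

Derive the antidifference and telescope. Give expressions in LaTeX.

The ratio is (k + 2)**2*(4*k + 6)/((k + 1)*(2*k + 1)).
Normal form (A,B,C) = (2*k + 4, 1, k**2 + 3*k/2 + 1/2).
Set up (2*k + 4)·f(k+1) − (1)·f(k) − (k**2 + 3*k/2 + 1/2) = 0.
Bound: deg f ≤ 1.
Solving with deg f ≤ 1: f(k) = (k - 1)/2.
So s_k = (B(k−1)f/C)·t_k = ((k - 1)/((k + 1)*(2*k + 1)))·t_k = 2**k*(k - 1)*factorial(k + 1).
Check: Δs_k = 2**k*(k + 1)*(2*k + 1)*factorial(k + 1). ✓
s_(n+1) = 2**(n + 1)*n*factorial(n + 2) and s_(2) = 24, so S(n) = 2*2**n*n*factorial(n + 2) - 24.

S(n) = 2 \cdot 2^{n} n \left(n + 2\right)! - 24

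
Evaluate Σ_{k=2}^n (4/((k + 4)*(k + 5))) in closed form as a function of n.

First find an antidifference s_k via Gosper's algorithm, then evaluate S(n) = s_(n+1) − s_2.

S(n) = 2*(n - 1)/(3*(n + 5))

Compute t_(k+1)/t_k: get (k + 4)/(k + 6).
Normal form (A,B,C) = (k + 4, k + 6, 1).
Need (k + 4)·f(k+1) − (k + 5)·f(k) = 1.
Degrees (1,1,0) ⇒ d ≤ 1.
A polynomial solution: f(k) = k/4.
So s_k = (B(k−1)f/C)·t_k = (k*(k + 5)/4)·t_k = k/(k + 4).
Check: Δs_k = 4/(k**2 + 9*k + 20). ✓
Σ_(k=2)^n t_k = s_(n+1) − s_(2) = ((n + 1)/(n + 5)) − (1/3), i.e. 2*(n - 1)/(3*(n + 5)).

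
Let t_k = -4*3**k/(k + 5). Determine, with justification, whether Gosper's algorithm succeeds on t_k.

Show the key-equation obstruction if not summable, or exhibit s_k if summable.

No; the degree bound rules out any f.

r(k) = 3*(k + 5)/(k + 6) after simplifying.
Normal form (A,B,C) = (3*k + 15, k + 6, 1).
Solve (3*k + 15)·f(k+1) − (k + 5)·f(k) = 1.
d = -1 from the (1,1,0) case.
Negative degree bound (-1): no f exists, t_k not Gosper-summable.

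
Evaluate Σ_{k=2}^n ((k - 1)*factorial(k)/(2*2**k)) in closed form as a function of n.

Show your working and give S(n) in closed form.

Step 1: r(k) = k*(k + 1)/(2*(k - 1)).
A = k/2 + 1/2, B = 1, C = k - 1.
Need (k/2 + 1/2)·f(k+1) − (1)·f(k) = k - 1.
Bound: deg f ≤ 0.
Solve for f: f(k) = 2 (degree 0 ≤ 0).
R(k) = B(k−1)·f(k)/C(k) = 2/(k - 1); s_k = R·t_k = factorial(k)/2**k.
Δs = (k - 1)*factorial(k)/(2*2**k), as required.
Σ_(k=2)^n t_k = s_(n+1) − s_(2) = (2**(-n - 1)*factorial(n + 1)) − (1/2), i.e. 2**(-n - 1)*(-2**n + n*factorial(n) + factorial(n)).

S(n) = 2**(-n - 1)*(-2**n + n*factorial(n) + factorial(n))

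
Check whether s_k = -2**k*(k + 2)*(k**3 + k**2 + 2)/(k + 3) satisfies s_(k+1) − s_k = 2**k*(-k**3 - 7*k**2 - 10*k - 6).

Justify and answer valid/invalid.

s_(k+1) = -2**(k + 1)*(k + 3)*((k + 1)**3 + (k + 1)**2 + 2)/(k + 4)
s_(k+1) − s_k = 2**k*(-k**5 - 13*k**4 - 62*k**3 - 130*k**2 - 126*k - 56)/(k**2 + 7*k + 12)
(s_(k+1) − s_k) − t_k = 2**k*(k**4 + 9*k**3 + 30*k**2 + 36*k + 16)/(k**2 + 7*k + 12)

Invalid: residual 2**k*(k**4 + 9*k**3 + 30*k**2 + 36*k + 16)/(k**2 + 7*k + 12) ≠ 0.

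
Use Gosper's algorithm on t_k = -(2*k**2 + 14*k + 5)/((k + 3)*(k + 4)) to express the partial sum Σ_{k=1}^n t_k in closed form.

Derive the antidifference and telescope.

r(k) = (k + 3)*(14*k + 2*(k + 1)**2 + 19)/((k + 5)*(2*k**2 + 14*k + 5)) after simplifying.
Factor: A=k + 3; B=k + 5; C=k**2 + 7*k + 5/2.
Set up (k + 3)·f(k+1) − (k + 4)·f(k) − (k**2 + 7*k + 5/2) = 0.
Degrees (1,1,2) ⇒ d ≤ 2.
A polynomial solution: f(k) = k*(6*k - 1)/6.
Certificate R = B(k−1)f/C = k*(k + 4)*(6*k - 1)/(3*(2*k**2 + 14*k + 5)) gives s_k = k*(1 - 6*k)/(3*(k + 3)).
Verify: (-2*k**2 - 14*k - 5)/(k**2 + 7*k + 12) matches t_k.
Evaluate: s_(n+1) = (-6*n**2 - 11*n - 5)/(3*(n + 4)); subtract s_(1) = -5/12 ⇒ S(n) = n*(-8*n - 13)/(4*(n + 4)).

S(n) = n*(-8*n - 13)/(4*(n + 4))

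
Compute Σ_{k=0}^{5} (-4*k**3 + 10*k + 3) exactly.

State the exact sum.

t_(k+1)/t_k = (10*k - 4*(k + 1)**3 + 13)/(-4*k**3 + 10*k + 3).
Normal form (A,B,C) = (1, 1, k**3 - 5*k/2 - 3/4).
f must satisfy (1)·f(k+1) − (1)·f(k) = k**3 - 5*k/2 - 3/4.
deg f ≤ 4 (via 0,0,3).
Match coefficients ⇒ f(k) = k*(k**3 - 2*k**2 - 4*k + 2)/4.
Certificate R = B(k−1)f/C = k*(k**3 - 2*k**2 - 4*k + 2)/(4*k**3 - 10*k - 3) gives s_k = k*(-k**3 + 2*k**2 + 4*k - 2).
Check: Δs_k = -4*k**3 + 10*k + 3. ✓
Σ_(k=0)^(5) t_k = s_(6) − s_(0) = -732 − (0) = -732.

Σ = -732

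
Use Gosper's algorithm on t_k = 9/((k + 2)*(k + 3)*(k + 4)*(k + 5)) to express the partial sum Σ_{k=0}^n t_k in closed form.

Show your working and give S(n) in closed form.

S(n) = (n**3 + 12*n**2 + 47*n + 36)/(8*(n**3 + 12*n**2 + 47*n + 60))

Compute t_(k+1)/t_k: get (k + 2)/(k + 6).
Gosper form: A/B · C(k+1)/C(k) with A=k + 2, B=k + 6, C=1.
f must satisfy (k + 2)·f(k+1) − (k + 5)·f(k) = 1.
From deg A=1, deg B=1, deg C=0: d=3.
Match coefficients ⇒ f(k) = k*(k**2 + 9*k + 26)/72.
Get s_k = R·t_k = k*(k**2 + 9*k + 26)/(8*(k + 2)*(k + 3)*(k + 4)) with R(k) = B(k−1)f(k)/C(k) = k*(k + 5)*(k**2 + 9*k + 26)/72.
s_(k+1) − s_k = 9/(k**4 + 14*k**3 + 71*k**2 + 154*k + 120) = t_k.
Σ_(k=0)^n t_k = s_(n+1) − s_(0) = ((n**3 + 12*n**2 + 47*n + 36)/(8*(n**3 + 12*n**2 + 47*n + 60))) − (0), i.e. (n**3 + 12*n**2 + 47*n + 36)/(8*(n**3 + 12*n**2 + 47*n + 60)).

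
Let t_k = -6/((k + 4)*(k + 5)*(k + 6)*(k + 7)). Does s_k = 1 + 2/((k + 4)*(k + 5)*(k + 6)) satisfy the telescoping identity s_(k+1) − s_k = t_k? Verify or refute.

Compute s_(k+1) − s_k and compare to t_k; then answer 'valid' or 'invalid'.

valid (s_(k+1) − s_k reduces to t_k)

s_(k+1) = 1 + 2/((k + 5)*(k + 6)*(k + 7))
s_(k+1) − s_k = -6/((k + 4)*(k + 5)*(k + 6)*(k + 7))
(s_(k+1) − s_k) − t_k = 0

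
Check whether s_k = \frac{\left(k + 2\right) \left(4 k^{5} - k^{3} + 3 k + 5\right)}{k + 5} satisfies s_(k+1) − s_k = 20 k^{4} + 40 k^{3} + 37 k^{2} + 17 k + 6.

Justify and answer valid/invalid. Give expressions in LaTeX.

s_(k+1) = (k + 3)*(3*k + 4*(k + 1)**5 - (k + 1)**3 + 8)/(k + 6)
s_(k+1) − s_k = (20*k**6 + 212*k**5 + 657*k**4 + 910*k**3 + 697*k**2 + 312*k + 105)/(k**2 + 11*k + 30)
(s_(k+1) − s_k) − t_k = 3*(-16*k**5 - 140*k**4 - 238*k**3 - 202*k**2 - 88*k - 25)/(k**2 + 11*k + 30)

Invalid: residual \frac{3 \left(- 16 k^{5} - 140 k^{4} - 238 k^{3} - 202 k^{2} - 88 k - 25\right)}{k^{2} + 11 k + 30} ≠ 0.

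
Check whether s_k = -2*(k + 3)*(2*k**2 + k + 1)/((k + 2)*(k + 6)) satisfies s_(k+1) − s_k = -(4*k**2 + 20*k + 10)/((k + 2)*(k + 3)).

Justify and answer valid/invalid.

Invalid: residual 6*(15*k**2 + 61*k + 27)/(k**4 + 18*k**3 + 113*k**2 + 288*k + 252) ≠ 0.

s_(k+1) = -2*(k + 4)*(k + 2*(k + 1)**2 + 2)/((k + 3)*(k + 7))
s_(k+1) − s_k = 2*(-2*k**4 - 36*k**3 - 174*k**2 - 302*k - 129)/(k**4 + 18*k**3 + 113*k**2 + 288*k + 252)
(s_(k+1) − s_k) − t_k = 6*(15*k**2 + 61*k + 27)/(k**4 + 18*k**3 + 113*k**2 + 288*k + 252)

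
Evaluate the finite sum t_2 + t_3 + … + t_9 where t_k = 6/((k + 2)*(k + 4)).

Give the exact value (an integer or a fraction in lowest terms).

Ratio r(k) = (k + 2)*(k + 4)/((k + 3)*(k + 5)).
Gosper form: A/B · C(k+1)/C(k) with A=k + 2, B=k + 5, C=k + 3.
Set up (k + 2)·f(k+1) − (k + 4)·f(k) − (k + 3) = 0.
Degrees (1,1,1) ⇒ d ≤ 2.
Solving with deg f ≤ 2: f(k) = k*(5*k + 13)/12.
Certificate R = B(k−1)f/C = k*(k + 4)*(5*k + 13)/(12*(k + 3)) gives s_k = k*(5*k + 13)/(2*(k + 2)*(k + 3)).
s_(k+1) − s_k = 6/(k**2 + 6*k + 8) = t_k.
Σ_(k=2)^(9) t_k = s_(10) − s_(2) = 105/52 − (23/20) = 113/130.

Σ = 113/130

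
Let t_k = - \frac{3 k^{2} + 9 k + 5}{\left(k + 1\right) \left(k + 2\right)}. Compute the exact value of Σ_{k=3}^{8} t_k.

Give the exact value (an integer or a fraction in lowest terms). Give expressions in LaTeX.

Compute t_(k+1)/t_k: get (k + 1)*(9*k + 3*(k + 1)**2 + 14)/((k + 3)*(3*k**2 + 9*k + 5)).
Normal form (A,B,C) = (k + 1, k + 3, k**2 + 3*k + 5/3).
f must satisfy (k + 1)·f(k+1) − (k + 2)·f(k) = k**2 + 3*k + 5/3.
d = 2 from the (1,1,2) case.
Solve for f: f(k) = k*(3*k + 2)/3 (degree 2 ≤ 2).
Get s_k = R·t_k = k*(-3*k - 2)/(k + 1) with R(k) = B(k−1)f(k)/C(k) = k*(k + 2)*(3*k + 2)/(3*k**2 + 9*k + 5).
s_(k+1) − s_k = (-3*k**2 - 9*k - 5)/(k**2 + 3*k + 2) = t_k.
Evaluate s at k=9 and k=3: -261/10 and -33/4; difference -357/20.

Σ = -357/20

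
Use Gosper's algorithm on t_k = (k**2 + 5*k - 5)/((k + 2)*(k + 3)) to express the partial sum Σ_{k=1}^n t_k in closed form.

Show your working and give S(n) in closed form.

t_(k+1)/t_k = (k + 2)*(5*k + (k + 1)**2)/((k + 4)*(k**2 + 5*k - 5)).
Normal form (A,B,C) = (k + 2, k + 4, k**2 + 5*k - 5).
Key eq: (k + 2)·f(k+1) = (k + 3)·f(k) + (k**2 + 5*k - 5).
d = 2 from the (1,1,2) case.
Solving with deg f ≤ 2: f(k) = k*(2*k - 7)/2.
Then R = B(k−1)f/C = k*(k + 3)*(2*k - 7)/(2*(k**2 + 5*k - 5)), so s_k = R(k)·t_k = k*(2*k - 7)/(2*(k + 2)).
Δs = (k**2 + 5*k - 5)/(k**2 + 5*k + 6), as required.
Evaluate: s_(n+1) = (2*n**2 - 3*n - 5)/(2*(n + 3)); subtract s_(1) = -5/6 ⇒ S(n) = n*(3*n - 2)/(3*(n + 3)).

S(n) = n*(3*n - 2)/(3*(n + 3))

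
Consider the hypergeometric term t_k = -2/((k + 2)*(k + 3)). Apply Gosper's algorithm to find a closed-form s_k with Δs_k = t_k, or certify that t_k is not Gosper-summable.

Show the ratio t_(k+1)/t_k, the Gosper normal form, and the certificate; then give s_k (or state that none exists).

Ratio r(k) = (k + 2)/(k + 4).
A = k + 2, B = k + 4, C = 1.
Key eq: (k + 2)·f(k+1) = (k + 3)·f(k) + (1).
deg f ≤ 1 (via 1,1,0).
Solving with deg f ≤ 1: f(k) = k/2.
So s_k = (B(k−1)f/C)·t_k = (k*(k + 3)/2)·t_k = -k/(k + 2).
Check: Δs_k = -2/(k**2 + 5*k + 6). ✓

s_k = -k/(k + 2)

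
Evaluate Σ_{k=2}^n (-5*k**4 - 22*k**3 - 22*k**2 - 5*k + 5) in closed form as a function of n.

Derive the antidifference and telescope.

r(k) = (5*k**4 + 42*k**3 + 118*k**2 + 135*k + 49)/(5*k**4 + 22*k**3 + 22*k**2 + 5*k - 5) after simplifying.
Normal form (A,B,C) = (1, 1, k**4 + 22*k**3/5 + 22*k**2/5 + k - 1).
Key eq: (1)·f(k+1) = (1)·f(k) + (k**4 + 22*k**3/5 + 22*k**2/5 + k - 1).
d = 5 from the (0,0,4) case.
A polynomial solution: f(k) = k*(k**4 + 3*k**3 - 2*k**2 - 3*k - 4)/5.
So s_k = (B(k−1)f/C)·t_k = (k*(k**4 + 3*k**3 - 2*k**2 - 3*k - 4)/(5*k**4 + 22*k**3 + 22*k**2 + 5*k - 5))·t_k = k*(-k**4 - 3*k**3 + 2*k**2 + 3*k + 4).
Check: Δs_k = -5*k**4 - 22*k**3 - 22*k**2 - 5*k + 5. ✓
Σ_(k=2)^n t_k = s_(n+1) − s_(2) = (-n**5 - 8*n**4 - 20*n**3 - 19*n**2 - n + 5) − (-44), i.e. -n**5 - 8*n**4 - 20*n**3 - 19*n**2 - n + 49.

S(n) = -n**5 - 8*n**4 - 20*n**3 - 19*n**2 - n + 49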